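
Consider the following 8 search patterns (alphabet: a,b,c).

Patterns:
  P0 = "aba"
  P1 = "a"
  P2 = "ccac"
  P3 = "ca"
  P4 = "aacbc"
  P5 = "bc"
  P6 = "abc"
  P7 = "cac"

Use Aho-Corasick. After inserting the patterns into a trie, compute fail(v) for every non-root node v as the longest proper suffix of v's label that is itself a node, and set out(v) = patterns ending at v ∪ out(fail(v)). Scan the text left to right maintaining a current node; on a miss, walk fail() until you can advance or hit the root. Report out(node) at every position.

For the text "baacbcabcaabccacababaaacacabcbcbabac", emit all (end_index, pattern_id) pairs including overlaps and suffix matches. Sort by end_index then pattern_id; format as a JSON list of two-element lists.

Build:
Trie (insert patterns):
  n0 'ε': a→1 b→13 c→4
  n1 'a': a→9 b→2  [P1 ends]
  n2 'ab': a→3 c→15
  n3 'aba': ·  [P0 ends]
  n4 'c': a→8 c→5
  n5 'cc': a→6
  n6 'cca': c→7
  n7 'ccac': ·  [P2 ends]
  n8 'ca': c→16  [P3 ends]
  n9 'aa': c→10
  n10 'aac': b→11
  n11 'aacb': c→12
  n12 'aacbc': ·  [P4 ends]
  n13 'b': c→14
  n14 'bc': ·  [P5 ends]
  n15 'abc': ·  [P6 ends]
  n16 'cac': ·  [P7 ends]

BFS fail/out derivation:
  fail(1) 'a': from fail(0)=0 chase 'a': 0 ⇒ 0;  out={1}∪out(0)={1}
  fail(4) 'c': from fail(0)=0 chase 'c': 0 ⇒ 0;  out=∅∪out(0)=∅
  fail(13) 'b': from fail(0)=0 chase 'b': 0 ⇒ 0;  out=∅∪out(0)=∅
  fail(2) 'ab': from fail(1)=0 chase 'b': 0 ⇒ 13;  out=∅∪out(13)=∅
  fail(5) 'cc': from fail(4)=0 chase 'c': 0 ⇒ 4;  out=∅∪out(4)=∅
  fail(8) 'ca': from fail(4)=0 chase 'a': 0 ⇒ 1;  out={3}∪out(1)={1,3}
  fail(9) 'aa': from fail(1)=0 chase 'a': 0 ⇒ 1;  out=∅∪out(1)={1}
  fail(14) 'bc': from fail(13)=0 chase 'c': 0 ⇒ 4;  out={5}∪out(4)={5}
  fail(3) 'aba': from fail(2)=13 chase 'a': 13→0 ⇒ 1;  out={0}∪out(1)={0,1}
  fail(6) 'cca': from fail(5)=4 chase 'a': 4 ⇒ 8;  out=∅∪out(8)={1,3}
  fail(10) 'aac': from fail(9)=1 chase 'c': 1→0 ⇒ 4;  out=∅∪out(4)=∅
  fail(15) 'abc': from fail(2)=13 chase 'c': 13 ⇒ 14;  out={6}∪out(14)={5,6}
  fail(16) 'cac': from fail(8)=1 chase 'c': 1→0 ⇒ 4;  out={7}∪out(4)={7}
  fail(7) 'ccac': from fail(6)=8 chase 'c': 8 ⇒ 16;  out={2}∪out(16)={2,7}
  fail(11) 'aacb': from fail(10)=4 chase 'b': 4→0 ⇒ 13;  out=∅∪out(13)=∅
  fail(12) 'aacbc': from fail(11)=13 chase 'c': 13 ⇒ 14;  out={4}∪out(14)={4,5}

Run:
i=0 'b': node 0→13
i=1 'a': node 13→1 (via fail)  emit P1@[1:1]
i=2 'a': node 1→9  emit P1@[2:2]
i=3 'c': node 9→10
i=4 'b': node 10→11
i=5 'c': node 11→12  emit P4@[1:5],P5@[4:5]
i=6 'a': node 12→8 (via fail)  emit P1@[6:6],P3@[5:6]
i=7 'b': node 8→2 (via fail)
i=8 'c': node 2→15  emit P5@[7:8],P6@[6:8]
i=9 'a': node 15→8 (via fail)  emit P1@[9:9],P3@[8:9]
i=10 'a': node 8→9 (via fail)  emit P1@[10:10]
i=11 'b': node 9→2 (via fail)
i=12 'c': node 2→15  emit P5@[11:12],P6@[10:12]
i=13 'c': node 15→5 (via fail)
i=14 'a': node 5→6  emit P1@[14:14],P3@[13:14]
i=15 'c': node 6→7  emit P2@[12:15],P7@[13:15]
i=16 'a': node 7→8 (via fail)  emit P1@[16:16],P3@[15:16]
i=17 'b': node 8→2 (via fail)
i=18 'a': node 2→3  emit P0@[16:18],P1@[18:18]
i=19 'b': node 3→2 (via fail)
i=20 'a': node 2→3  emit P0@[18:20],P1@[20:20]
i=21 'a': node 3→9 (via fail)  emit P1@[21:21]
i=22 'a': node 9→9 (via fail)  emit P1@[22:22]
i=23 'c': node 9→10
i=24 'a': node 10→8 (via fail)  emit P1@[24:24],P3@[23:24]
i=25 'c': node 8→16  emit P7@[23:25]
i=26 'a': node 16→8 (via fail)  emit P1@[26:26],P3@[25:26]
i=27 'b': node 8→2 (via fail)
i=28 'c': node 2→15  emit P5@[27:28],P6@[26:28]
i=29 'b': node 15→13 (via fail)
i=30 'c': node 13→14  emit P5@[29:30]
i=31 'b': node 14→13 (via fail)
i=32 'a': node 13→1 (via fail)  emit P1@[32:32]
i=33 'b': node 1→2
i=34 'a': node 2→3  emit P0@[32:34],P1@[34:34]
i=35 'c': node 3→4 (via fail)

All matches (sorted): [[1,1],[2,1],[5,4],[5,5],[6,1],[6,3],[8,5],[8,6],[9,1],[9,3],[10,1],[12,5],[12,6],[14,1],[14,3],[15,2],[15,7],[16,1],[16,3],[18,0],[18,1],[20,0],[20,1],[21,1],[22,1],[24,1],[24,3],[25,7],[26,1],[26,3],[28,5],[28,6],[30,5],[32,1],[34,0],[34,1]]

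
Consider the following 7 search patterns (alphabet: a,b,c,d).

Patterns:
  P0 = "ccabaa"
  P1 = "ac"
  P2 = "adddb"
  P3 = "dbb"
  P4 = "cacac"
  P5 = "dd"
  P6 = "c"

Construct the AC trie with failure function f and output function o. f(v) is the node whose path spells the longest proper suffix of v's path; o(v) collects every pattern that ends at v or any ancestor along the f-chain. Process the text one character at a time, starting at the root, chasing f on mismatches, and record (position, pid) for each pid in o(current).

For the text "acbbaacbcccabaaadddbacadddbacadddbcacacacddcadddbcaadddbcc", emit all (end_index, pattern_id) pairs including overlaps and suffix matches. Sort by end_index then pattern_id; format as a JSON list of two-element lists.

Build:
Trie nodes:
  0='ε' goto a→7 c→1 d→13
  1='c' goto a→16 c→2  [P6 ends]
  2='cc' goto a→3
  3='cca' goto b→4
  4='ccab' goto a→5
  5='ccaba' goto a→6
  6='ccabaa' goto ·  [P0 ends]
  7='a' goto c→8 d→9
  8='ac' goto ·  [P1 ends]
  9='ad' goto d→10
  10='add' goto d→11
  11='addd' goto b→12
  12='adddb' goto ·  [P2 ends]
  13='d' goto b→14 d→20
  14='db' goto b→15
  15='dbb' goto ·  [P3 ends]
  16='ca' goto c→17
  17='cac' goto a→18
  18='caca' goto c→19
  19='cacac' goto ·  [P4 ends]
  20='dd' goto ·  [P5 ends]

BFS fail/out derivation:
  n1('c'): parent n0 fail=0; on 'c' 0 → fail=0;  out {6}∪∅={6}
  n7('a'): parent n0 fail=0; on 'a' 0 → fail=0;  out ∅∪∅=∅
  n13('d'): parent n0 fail=0; on 'd' 0 → fail=0;  out ∅∪∅=∅
  n2('cc'): parent n1 fail=0; on 'c' 0 → fail=1;  out ∅∪{6}={6}
  n8('ac'): parent n7 fail=0; on 'c' 0 → fail=1;  out {1}∪{6}={1,6}
  n9('ad'): parent n7 fail=0; on 'd' 0 → fail=13;  out ∅∪∅=∅
  n14('db'): parent n13 fail=0; on 'b' 0 → fail=0;  out ∅∪∅=∅
  n16('ca'): parent n1 fail=0; on 'a' 0 → fail=7;  out ∅∪∅=∅
  n20('dd'): parent n13 fail=0; on 'd' 0 → fail=13;  out {5}∪∅={5}
  n3('cca'): parent n2 fail=1; on 'a' 1 → fail=16;  out ∅∪∅=∅
  n10('add'): parent n9 fail=13; on 'd' 13 → fail=20;  out ∅∪{5}={5}
  n15('dbb'): parent n14 fail=0; on 'b' 0 → fail=0;  out {3}∪∅={3}
  n17('cac'): parent n16 fail=7; on 'c' 7 → fail=8;  out ∅∪{1,6}={1,6}
  n4('ccab'): parent n3 fail=16; on 'b' 16→7→0 → fail=0;  out ∅∪∅=∅
  n11('addd'): parent n10 fail=20; on 'd' 20→13 → fail=20;  out ∅∪{5}={5}
  n18('caca'): parent n17 fail=8; on 'a' 8→1 → fail=16;  out ∅∪∅=∅
  n5('ccaba'): parent n4 fail=0; on 'a' 0 → fail=7;  out ∅∪∅=∅
  n12('adddb'): parent n11 fail=20; on 'b' 20→13 → fail=14;  out {2}∪∅={2}
  n19('cacac'): parent n18 fail=16; on 'c' 16 → fail=17;  out {4}∪{1,6}={1,4,6}
  n6('ccabaa'): parent n5 fail=7; on 'a' 7→0 → fail=7;  out {0}∪∅={0}

Text stream:
pos 0 'a': at 7
pos 1 'c': at 8  emit P1@[0:1],P6@[1:1]
pos 2 'b': at 0 ·f
pos 3 'b': at 0
pos 4 'a': at 7
pos 5 'a': at 7 ·f
pos 6 'c': at 8  emit P1@[5:6],P6@[6:6]
pos 7 'b': at 0 ·f
pos 8 'c': at 1  emit P6@[8:8]
pos 9 'c': at 2  emit P6@[9:9]
pos 10 'c': at 2 ·f  emit P6@[10:10]
pos 11 'a': at 3
pos 12 'b': at 4
pos 13 'a': at 5
pos 14 'a': at 6  emit P0@[9:14]
pos 15 'a': at 7 ·f
pos 16 'd': at 9
pos 17 'd': at 10  emit P5@[16:17]
pos 18 'd': at 11  emit P5@[17:18]
pos 19 'b': at 12  emit P2@[15:19]
pos 20 'a': at 7 ·f
pos 21 'c': at 8  emit P1@[20:21],P6@[21:21]
pos 22 'a': at 16 ·f
pos 23 'd': at 9 ·f
pos 24 'd': at 10  emit P5@[23:24]
pos 25 'd': at 11  emit P5@[24:25]
pos 26 'b': at 12  emit P2@[22:26]
pos 27 'a': at 7 ·f
pos 28 'c': at 8  emit P1@[27:28],P6@[28:28]
pos 29 'a': at 16 ·f
pos 30 'd': at 9 ·f
pos 31 'd': at 10  emit P5@[30:31]
pos 32 'd': at 11  emit P5@[31:32]
pos 33 'b': at 12  emit P2@[29:33]
pos 34 'c': at 1 ·f  emit P6@[34:34]
pos 35 'a': at 16
pos 36 'c': at 17  emit P1@[35:36],P6@[36:36]
pos 37 'a': at 18
pos 38 'c': at 19  emit P1@[37:38],P4@[34:38],P6@[38:38]
pos 39 'a': at 18 ·f
pos 40 'c': at 19  emit P1@[39:40],P4@[36:40],P6@[40:40]
pos 41 'd': at 13 ·f
pos 42 'd': at 20  emit P5@[41:42]
pos 43 'c': at 1 ·f  emit P6@[43:43]
pos 44 'a': at 16
pos 45 'd': at 9 ·f
pos 46 'd': at 10  emit P5@[45:46]
pos 47 'd': at 11  emit P5@[46:47]
pos 48 'b': at 12  emit P2@[44:48]
pos 49 'c': at 1 ·f  emit P6@[49:49]
pos 50 'a': at 16
pos 51 'a': at 7 ·f
pos 52 'd': at 9
pos 53 'd': at 10  emit P5@[52:53]
pos 54 'd': at 11  emit P5@[53:54]
pos 55 'b': at 12  emit P2@[51:55]
pos 56 'c': at 1 ·f  emit P6@[56:56]
pos 57 'c': at 2  emit P6@[57:57]

Matches: [[1,1],[1,6],[6,1],[6,6],[8,6],[9,6],[10,6],[14,0],[17,5],[18,5],[19,2],[21,1],[21,6],[24,5],[25,5],[26,2],[28,1],[28,6],[31,5],[32,5],[33,2],[34,6],[36,1],[36,6],[38,1],[38,4],[38,6],[40,1],[40,4],[40,6],[42,5],[43,6],[46,5],[47,5],[48,2],[49,6],[53,5],[54,5],[55,2],[56,6],[57,6]]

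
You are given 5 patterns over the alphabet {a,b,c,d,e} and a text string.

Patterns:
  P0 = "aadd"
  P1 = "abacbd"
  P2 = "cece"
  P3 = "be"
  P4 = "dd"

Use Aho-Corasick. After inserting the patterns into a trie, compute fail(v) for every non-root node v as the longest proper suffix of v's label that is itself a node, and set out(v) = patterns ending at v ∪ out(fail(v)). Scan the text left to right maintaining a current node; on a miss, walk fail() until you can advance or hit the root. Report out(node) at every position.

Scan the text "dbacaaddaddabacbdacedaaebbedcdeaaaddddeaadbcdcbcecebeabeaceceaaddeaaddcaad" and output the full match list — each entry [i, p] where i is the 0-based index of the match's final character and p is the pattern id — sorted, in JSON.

Build:
Trie nodes:
  n0 'ε': a→1 b→14 c→10 d→16
  n1 'a': a→2 b→5
  n2 'aa': d→3
  n3 'aad': d→4
  n4 'aadd': ·  [P0 ends]
  n5 'ab': a→6
  n6 'aba': c→7
  n7 'abac': b→8
  n8 'abacb': d→9
  n9 'abacbd': ·  [P1 ends]
  n10 'c': e→11
  n11 'ce': c→12
  n12 'cec': e→13
  n13 'cece': ·  [P2 ends]
  n14 'b': e→15
  n15 'be': ·  [P3 ends]
  n16 'd': d→17
  n17 'dd': ·  [P4 ends]

BFS fail/out derivation:
  fail(1) 'a': from fail(0)=0 chase 'a': 0 ⇒ 0;  out=∅∪out(0)=∅
  fail(10) 'c': from fail(0)=0 chase 'c': 0 ⇒ 0;  out=∅∪out(0)=∅
  fail(14) 'b': from fail(0)=0 chase 'b': 0 ⇒ 0;  out=∅∪out(0)=∅
  fail(16) 'd': from fail(0)=0 chase 'd': 0 ⇒ 0;  out=∅∪out(0)=∅
  fail(2) 'aa': from fail(1)=0 chase 'a': 0 ⇒ 1;  out=∅∪out(1)=∅
  fail(5) 'ab': from fail(1)=0 chase 'b': 0 ⇒ 14;  out=∅∪out(14)=∅
  fail(11) 'ce': from fail(10)=0 chase 'e': 0 ⇒ 0;  out=∅∪out(0)=∅
  fail(15) 'be': from fail(14)=0 chase 'e': 0 ⇒ 0;  out={3}∪out(0)={3}
  fail(17) 'dd': from fail(16)=0 chase 'd': 0 ⇒ 16;  out={4}∪out(16)={4}
  fail(3) 'aad': from fail(2)=1 chase 'd': 1→0 ⇒ 16;  out=∅∪out(16)=∅
  fail(6) 'aba': from fail(5)=14 chase 'a': 14→0 ⇒ 1;  out=∅∪out(1)=∅
  fail(12) 'cec': from fail(11)=0 chase 'c': 0 ⇒ 10;  out=∅∪out(10)=∅
  fail(4) 'aadd': from fail(3)=16 chase 'd': 16 ⇒ 17;  out={0}∪out(17)={0,4}
  fail(7) 'abac': from fail(6)=1 chase 'c': 1→0 ⇒ 10;  out=∅∪out(10)=∅
  fail(13) 'cece': from fail(12)=10 chase 'e': 10 ⇒ 11;  out={2}∪out(11)={2}
  fail(8) 'abacb': from fail(7)=10 chase 'b': 10→0 ⇒ 14;  out=∅∪out(14)=∅
  fail(9) 'abacbd': from fail(8)=14 chase 'd': 14→0 ⇒ 16;  out={1}∪out(16)={1}

Run:
[0] read 'd'  n0⇒n16
[1] read 'b'  n16⇒n14 (via fail)
[2] read 'a'  n14⇒n1 (via fail)
[3] read 'c'  n1⇒n10 (via fail)
[4] read 'a'  n10⇒n1 (via fail)
[5] read 'a'  n1⇒n2
[6] read 'd'  n2⇒n3
[7] read 'd'  n3⇒n4  → match P0@[4:7],P4@[6:7]
[8] read 'a'  n4⇒n1 (via fail)
[9] read 'd'  n1⇒n16 (via fail)
[10] read 'd'  n16⇒n17  → match P4@[9:10]
[11] read 'a'  n17⇒n1 (via fail)
[12] read 'b'  n1⇒n5
[13] read 'a'  n5⇒n6
[14] read 'c'  n6⇒n7
[15] read 'b'  n7⇒n8
[16] read 'd'  n8⇒n9  → match P1@[11:16]
[17] read 'a'  n9⇒n1 (via fail)
[18] read 'c'  n1⇒n10 (via fail)
[19] read 'e'  n10⇒n11
[20] read 'd'  n11⇒n16 (via fail)
[21] read 'a'  n16⇒n1 (via fail)
[22] read 'a'  n1⇒n2
[23] read 'e'  n2⇒n0 (via fail)
[24] read 'b'  n0⇒n14
[25] read 'b'  n14⇒n14 (via fail)
[26] read 'e'  n14⇒n15  → match P3@[25:26]
[27] read 'd'  n15⇒n16 (via fail)
[28] read 'c'  n16⇒n10 (via fail)
[29] read 'd'  n10⇒n16 (via fail)
[30] read 'e'  n16⇒n0 (via fail)
[31] read 'a'  n0⇒n1
[32] read 'a'  n1⇒n2
[33] read 'a'  n2⇒n2 (via fail)
[34] read 'd'  n2⇒n3
[35] read 'd'  n3⇒n4  → match P0@[32:35],P4@[34:35]
[36] read 'd'  n4⇒n17 (via fail)  → match P4@[35:36]
[37] read 'd'  n17⇒n17 (via fail)  → match P4@[36:37]
[38] read 'e'  n17⇒n0 (via fail)
[39] read 'a'  n0⇒n1
[40] read 'a'  n1⇒n2
[41] read 'd'  n2⇒n3
[42] read 'b'  n3⇒n14 (via fail)
[43] read 'c'  n14⇒n10 (via fail)
[44] read 'd'  n10⇒n16 (via fail)
[45] read 'c'  n16⇒n10 (via fail)
[46] read 'b'  n10⇒n14 (via fail)
[47] read 'c'  n14⇒n10 (via fail)
[48] read 'e'  n10⇒n11
[49] read 'c'  n11⇒n12
[50] read 'e'  n12⇒n13  → match P2@[47:50]
[51] read 'b'  n13⇒n14 (via fail)
[52] read 'e'  n14⇒n15  → match P3@[51:52]
[53] read 'a'  n15⇒n1 (via fail)
[54] read 'b'  n1⇒n5
[55] read 'e'  n5⇒n15 (via fail)  → match P3@[54:55]
[56] read 'a'  n15⇒n1 (via fail)
[57] read 'c'  n1⇒n10 (via fail)
[58] read 'e'  n10⇒n11
[59] read 'c'  n11⇒n12
[60] read 'e'  n12⇒n13  → match P2@[57:60]
[61] read 'a'  n13⇒n1 (via fail)
[62] read 'a'  n1⇒n2
[63] read 'd'  n2⇒n3
[64] read 'd'  n3⇒n4  → match P0@[61:64],P4@[63:64]
[65] read 'e'  n4⇒n0 (via fail)
[66] read 'a'  n0⇒n1
[67] read 'a'  n1⇒n2
[68] read 'd'  n2⇒n3
[69] read 'd'  n3⇒n4  → match P0@[66:69],P4@[68:69]
[70] read 'c'  n4⇒n10 (via fail)
[71] read 'a'  n10⇒n1 (via fail)
[72] read 'a'  n1⇒n2
[73] read 'd'  n2⇒n3

All matches (sorted): [[7,0],[7,4],[10,4],[16,1],[26,3],[35,0],[35,4],[36,4],[37,4],[50,2],[52,3],[55,3],[60,2],[64,0],[64,4],[69,0],[69,4]]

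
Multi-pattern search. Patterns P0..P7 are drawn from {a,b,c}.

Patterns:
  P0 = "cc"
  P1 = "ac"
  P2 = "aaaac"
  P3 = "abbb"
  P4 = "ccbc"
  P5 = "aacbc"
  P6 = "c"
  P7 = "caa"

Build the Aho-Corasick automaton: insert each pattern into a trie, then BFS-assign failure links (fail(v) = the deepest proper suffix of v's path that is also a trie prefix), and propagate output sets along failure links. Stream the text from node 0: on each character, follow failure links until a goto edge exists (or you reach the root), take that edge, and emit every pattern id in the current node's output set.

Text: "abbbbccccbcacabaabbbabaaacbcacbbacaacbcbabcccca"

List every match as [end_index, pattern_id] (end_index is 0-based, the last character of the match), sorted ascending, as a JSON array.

Build:
Trie (insert patterns):
  n0 'ε': a→3 c→1
  n1 'c': a→17 c→2  [P6 ends]
  n2 'cc': b→12  [P0 ends]
  n3 'a': a→5 b→9 c→4
  n4 'ac': ·  [P1 ends]
  n5 'aa': a→6 c→14
  n6 'aaa': a→7
  n7 'aaaa': c→8
  n8 'aaaac': ·  [P2 ends]
  n9 'ab': b→10
  n10 'abb': b→11
  n11 'abbb': ·  [P3 ends]
  n12 'ccb': c→13
  n13 'ccbc': ·  [P4 ends]
  n14 'aac': b→15
  n15 'aacb': c→16
  n16 'aacbc': ·  [P5 ends]
  n17 'ca': a→18
  n18 'caa': ·  [P7 ends]

BFS fail/out derivation:
  fail(1) 'c': from fail(0)=0 chase 'c': 0 ⇒ 0;  out={6}∪out(0)={6}
  fail(3) 'a': from fail(0)=0 chase 'a': 0 ⇒ 0;  out=∅∪out(0)=∅
  fail(2) 'cc': from fail(1)=0 chase 'c': 0 ⇒ 1;  out={0}∪out(1)={0,6}
  fail(4) 'ac': from fail(3)=0 chase 'c': 0 ⇒ 1;  out={1}∪out(1)={1,6}
  fail(5) 'aa': from fail(3)=0 chase 'a': 0 ⇒ 3;  out=∅∪out(3)=∅
  fail(9) 'ab': from fail(3)=0 chase 'b': 0 ⇒ 0;  out=∅∪out(0)=∅
  fail(17) 'ca': from fail(1)=0 chase 'a': 0 ⇒ 3;  out=∅∪out(3)=∅
  fail(6) 'aaa': from fail(5)=3 chase 'a': 3 ⇒ 5;  out=∅∪out(5)=∅
  fail(10) 'abb': from fail(9)=0 chase 'b': 0 ⇒ 0;  out=∅∪out(0)=∅
  fail(12) 'ccb': from fail(2)=1 chase 'b': 1→0 ⇒ 0;  out=∅∪out(0)=∅
  fail(14) 'aac': from fail(5)=3 chase 'c': 3 ⇒ 4;  out=∅∪out(4)={1,6}
  fail(18) 'caa': from fail(17)=3 chase 'a': 3 ⇒ 5;  out={7}∪out(5)={7}
  fail(7) 'aaaa': from fail(6)=5 chase 'a': 5 ⇒ 6;  out=∅∪out(6)=∅
  fail(11) 'abbb': from fail(10)=0 chase 'b': 0 ⇒ 0;  out={3}∪out(0)={3}
  fail(13) 'ccbc': from fail(12)=0 chase 'c': 0 ⇒ 1;  out={4}∪out(1)={4,6}
  fail(15) 'aacb': from fail(14)=4 chase 'b': 4→1→0 ⇒ 0;  out=∅∪out(0)=∅
  fail(8) 'aaaac': from fail(7)=6 chase 'c': 6→5 ⇒ 14;  out={2}∪out(14)={1,2,6}
  fail(16) 'aacbc': from fail(15)=0 chase 'c': 0 ⇒ 1;  out={5}∪out(1)={5,6}

Text stream:
i=0 'a': node 0→3
i=1 'b': node 3→9
i=2 'b': node 9→10
i=3 'b': node 10→11  emit P3@[0:3]
i=4 'b': node 11→0 ·f
i=5 'c': node 0→1  emit P6@[5:5]
i=6 'c': node 1→2  emit P0@[5:6],P6@[6:6]
i=7 'c': node 2→2 ·f  emit P0@[6:7],P6@[7:7]
i=8 'c': node 2→2 ·f  emit P0@[7:8],P6@[8:8]
i=9 'b': node 2→12
i=10 'c': node 12→13  emit P4@[7:10],P6@[10:10]
i=11 'a': node 13→17 ·f
i=12 'c': node 17→4 ·f  emit P1@[11:12],P6@[12:12]
i=13 'a': node 4→17 ·f
i=14 'b': node 17→9 ·f
i=15 'a': node 9→3 ·f
i=16 'a': node 3→5
i=17 'b': node 5→9 ·f
i=18 'b': node 9→10
i=19 'b': node 10→11  emit P3@[16:19]
i=20 'a': node 11→3 ·f
i=21 'b': node 3→9
i=22 'a': node 9→3 ·f
i=23 'a': node 3→5
i=24 'a': node 5→6
i=25 'c': node 6→14 ·f  emit P1@[24:25],P6@[25:25]
i=26 'b': node 14→15
i=27 'c': node 15→16  emit P5@[23:27],P6@[27:27]
i=28 'a': node 16→17 ·f
i=29 'c': node 17→4 ·f  emit P1@[28:29],P6@[29:29]
i=30 'b': node 4→0 ·f
i=31 'b': node 0→0
i=32 'a': node 0→3
i=33 'c': node 3→4  emit P1@[32:33],P6@[33:33]
i=34 'a': node 4→17 ·f
i=35 'a': node 17→18  emit P7@[33:35]
i=36 'c': node 18→14 ·f  emit P1@[35:36],P6@[36:36]
i=37 'b': node 14→15
i=38 'c': node 15→16  emit P5@[34:38],P6@[38:38]
i=39 'b': node 16→0 ·f
i=40 'a': node 0→3
i=41 'b': node 3→9
i=42 'c': node 9→1 ·f  emit P6@[42:42]
i=43 'c': node 1→2  emit P0@[42:43],P6@[43:43]
i=44 'c': node 2→2 ·f  emit P0@[43:44],P6@[44:44]
i=45 'c': node 2→2 ·f  emit P0@[44:45],P6@[45:45]
i=46 'a': node 2→17 ·f

All matches (sorted): [[3,3],[5,6],[6,0],[6,6],[7,0],[7,6],[8,0],[8,6],[10,4],[10,6],[12,1],[12,6],[19,3],[25,1],[25,6],[27,5],[27,6],[29,1],[29,6],[33,1],[33,6],[35,7],[36,1],[36,6],[38,5],[38,6],[42,6],[43,0],[43,6],[44,0],[44,6],[45,0],[45,6]]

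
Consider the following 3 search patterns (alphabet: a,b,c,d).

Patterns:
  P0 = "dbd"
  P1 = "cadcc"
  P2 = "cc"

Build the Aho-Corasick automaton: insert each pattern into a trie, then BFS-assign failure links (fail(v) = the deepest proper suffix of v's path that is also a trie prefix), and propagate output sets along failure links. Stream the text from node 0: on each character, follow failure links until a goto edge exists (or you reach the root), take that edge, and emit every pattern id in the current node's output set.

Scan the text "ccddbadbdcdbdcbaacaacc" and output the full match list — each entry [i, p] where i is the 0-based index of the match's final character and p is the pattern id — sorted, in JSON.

Build:
Trie (insert patterns):
  n0 'ε': c→4 d→1
  n1 'd': b→2
  n2 'db': d→3
  n3 'dbd': ·  ←P0
  n4 'c': a→5 c→9
  n5 'ca': d→6
  n6 'cad': c→7
  n7 'cadc': c→8
  n8 'cadcc': ·  ←P1
  n9 'cc': ·  ←P2

BFS fail/out derivation:
  n1('d'): parent n0 fail=0; on 'd' 0 → fail=0;  out ∅∪∅=∅
  n4('c'): parent n0 fail=0; on 'c' 0 → fail=0;  out ∅∪∅=∅
  n2('db'): parent n1 fail=0; on 'b' 0 → fail=0;  out ∅∪∅=∅
  n5('ca'): parent n4 fail=0; on 'a' 0 → fail=0;  out ∅∪∅=∅
  n9('cc'): parent n4 fail=0; on 'c' 0 → fail=4;  out {2}∪∅={2}
  n3('dbd'): parent n2 fail=0; on 'd' 0 → fail=1;  out {0}∪∅={0}
  n6('cad'): parent n5 fail=0; on 'd' 0 → fail=1;  out ∅∪∅=∅
  n7('cadc'): parent n6 fail=1; on 'c' 1→0 → fail=4;  out ∅∪∅=∅
  n8('cadcc'): parent n7 fail=4; on 'c' 4 → fail=9;  out {1}∪{2}={1,2}

Text stream:
i=0 'c': node 0→4
i=1 'c': node 4→9  ** P2@[0:1]
i=2 'd': node 9→1 (via fail)
i=3 'd': node 1→1 (via fail)
i=4 'b': node 1→2
i=5 'a': node 2→0 (via fail)
i=6 'd': node 0→1
i=7 'b': node 1→2
i=8 'd': node 2→3  ** P0@[6:8]
i=9 'c': node 3→4 (via fail)
i=10 'd': node 4→1 (via fail)
i=11 'b': node 1→2
i=12 'd': node 2→3  ** P0@[10:12]
i=13 'c': node 3→4 (via fail)
i=14 'b': node 4→0 (via fail)
i=15 'a': node 0→0
i=16 'a': node 0→0
i=17 'c': node 0→4
i=18 'a': node 4→5
i=19 'a': node 5→0 (via fail)
i=20 'c': node 0→4
i=21 'c': node 4→9  ** P2@[20:21]

Matches: [[1,2],[8,0],[12,0],[21,2]]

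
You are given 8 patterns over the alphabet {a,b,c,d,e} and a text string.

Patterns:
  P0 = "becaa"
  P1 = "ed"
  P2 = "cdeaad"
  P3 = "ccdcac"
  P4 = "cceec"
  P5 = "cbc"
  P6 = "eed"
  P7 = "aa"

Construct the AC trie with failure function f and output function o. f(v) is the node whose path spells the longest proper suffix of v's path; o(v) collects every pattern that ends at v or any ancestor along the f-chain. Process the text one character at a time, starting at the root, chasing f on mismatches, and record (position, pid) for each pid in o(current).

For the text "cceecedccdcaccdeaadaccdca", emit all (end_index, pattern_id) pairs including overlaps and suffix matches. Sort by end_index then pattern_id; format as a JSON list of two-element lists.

Build:
Trie (insert patterns):
  n0 'ε': a→26 b→1 c→8 e→6
  n1 'b': e→2
  n2 'be': c→3
  n3 'bec': a→4
  n4 'beca': a→5
  n5 'becaa': ·  ←P0
  n6 'e': d→7 e→24
  n7 'ed': ·  ←P1
  n8 'c': b→22 c→14 d→9
  n9 'cd': e→10
  n10 'cde': a→11
  n11 'cdea': a→12
  n12 'cdeaa': d→13
  n13 'cdeaad': ·  ←P2
  n14 'cc': d→15 e→19
  n15 'ccd': c→16
  n16 'ccdc': a→17
  n17 'ccdca': c→18
  n18 'ccdcac': ·  ←P3
  n19 'cce': e→20
  n20 'ccee': c→21
  n21 'cceec': ·  ←P4
  n22 'cb': c→23
  n23 'cbc': ·  ←P5
  n24 'ee': d→25
  n25 'eed': ·  ←P6
  n26 'a': a→27
  n27 'aa': ·  ←P7

BFS fail/out derivation:
  n1('b'): parent n0 fail=0; on 'b' 0 → fail=0;  out ∅∪∅=∅
  n6('e'): parent n0 fail=0; on 'e' 0 → fail=0;  out ∅∪∅=∅
  n8('c'): parent n0 fail=0; on 'c' 0 → fail=0;  out ∅∪∅=∅
  n26('a'): parent n0 fail=0; on 'a' 0 → fail=0;  out ∅∪∅=∅
  n2('be'): parent n1 fail=0; on 'e' 0 → fail=6;  out ∅∪∅=∅
  n7('ed'): parent n6 fail=0; on 'd' 0 → fail=0;  out {1}∪∅={1}
  n9('cd'): parent n8 fail=0; on 'd' 0 → fail=0;  out ∅∪∅=∅
  n14('cc'): parent n8 fail=0; on 'c' 0 → fail=8;  out ∅∪∅=∅
  n22('cb'): parent n8 fail=0; on 'b' 0 → fail=1;  out ∅∪∅=∅
  n24('ee'): parent n6 fail=0; on 'e' 0 → fail=6;  out ∅∪∅=∅
  n27('aa'): parent n26 fail=0; on 'a' 0 → fail=26;  out {7}∪∅={7}
  n3('bec'): parent n2 fail=6; on 'c' 6→0 → fail=8;  out ∅∪∅=∅
  n10('cde'): parent n9 fail=0; on 'e' 0 → fail=6;  out ∅∪∅=∅
  n15('ccd'): parent n14 fail=8; on 'd' 8 → fail=9;  out ∅∪∅=∅
  n19('cce'): parent n14 fail=8; on 'e' 8→0 → fail=6;  out ∅∪∅=∅
  n23('cbc'): parent n22 fail=1; on 'c' 1→0 → fail=8;  out {5}∪∅={5}
  n25('eed'): parent n24 fail=6; on 'd' 6 → fail=7;  out {6}∪{1}={1,6}
  n4('beca'): parent n3 fail=8; on 'a' 8→0 → fail=26;  out ∅∪∅=∅
  n11('cdea'): parent n10 fail=6; on 'a' 6→0 → fail=26;  out ∅∪∅=∅
  n16('ccdc'): parent n15 fail=9; on 'c' 9→0 → fail=8;  out ∅∪∅=∅
  n20('ccee'): parent n19 fail=6; on 'e' 6 → fail=24;  out ∅∪∅=∅
  n5('becaa'): parent n4 fail=26; on 'a' 26 → fail=27;  out {0}∪{7}={0,7}
  n12('cdeaa'): parent n11 fail=26; on 'a' 26 → fail=27;  out ∅∪{7}={7}
  n17('ccdca'): parent n16 fail=8; on 'a' 8→0 → fail=26;  out ∅∪∅=∅
  n21('cceec'): parent n20 fail=24; on 'c' 24→6→0 → fail=8;  out {4}∪∅={4}
  n13('cdeaad'): parent n12 fail=27; on 'd' 27→26→0 → fail=0;  out {2}∪∅={2}
  n18('ccdcac'): parent n17 fail=26; on 'c' 26→0 → fail=8;  out {3}∪∅={3}

Scan:
i=0 'c': node 0→8
i=1 'c': node 8→14
i=2 'e': node 14→19
i=3 'e': node 19→20
i=4 'c': node 20→21  emit P4@[0:4]
i=5 'e': node 21→6 ·f
i=6 'd': node 6→7  emit P1@[5:6]
i=7 'c': node 7→8 ·f
i=8 'c': node 8→14
i=9 'd': node 14→15
i=10 'c': node 15→16
i=11 'a': node 16→17
i=12 'c': node 17→18  emit P3@[7:12]
i=13 'c': node 18→14 ·f
i=14 'd': node 14→15
i=15 'e': node 15→10 ·f
i=16 'a': node 10→11
i=17 'a': node 11→12  emit P7@[16:17]
i=18 'd': node 12→13  emit P2@[13:18]
i=19 'a': node 13→26 ·f
i=20 'c': node 26→8 ·f
i=21 'c': node 8→14
i=22 'd': node 14→15
i=23 'c': node 15→16
i=24 'a': node 16→17

All matches (sorted): [[4,4],[6,1],[12,3],[17,7],[18,2]]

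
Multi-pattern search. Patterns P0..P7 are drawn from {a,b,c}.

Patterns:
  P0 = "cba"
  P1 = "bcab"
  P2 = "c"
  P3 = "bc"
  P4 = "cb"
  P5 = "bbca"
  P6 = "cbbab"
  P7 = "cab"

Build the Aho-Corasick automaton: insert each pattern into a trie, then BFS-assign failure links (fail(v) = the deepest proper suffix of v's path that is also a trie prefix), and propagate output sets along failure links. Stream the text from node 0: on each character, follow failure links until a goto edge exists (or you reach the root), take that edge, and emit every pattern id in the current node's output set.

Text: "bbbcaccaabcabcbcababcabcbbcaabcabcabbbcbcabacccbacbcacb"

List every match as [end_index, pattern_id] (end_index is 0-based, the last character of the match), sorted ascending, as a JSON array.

Construct AC machine:
Trie nodes:
  0='ε' goto b→4 c→1
  1='c' goto a→14 b→2  [P2 ends]
  2='cb' goto a→3 b→11  [P4 ends]
  3='cba' goto ·  [P0 ends]
  4='b' goto b→8 c→5
  5='bc' goto a→6  [P3 ends]
  6='bca' goto b→7
  7='bcab' goto ·  [P1 ends]
  8='bb' goto c→9
  9='bbc' goto a→10
  10='bbca' goto ·  [P5 ends]
  11='cbb' goto a→12
  12='cbba' goto b→13
  13='cbbab' goto ·  [P6 ends]
  14='ca' goto b→15
  15='cab' goto ·  [P7 ends]

Failure links (BFS by depth):
  n1('c'): parent n0 fail=0; on 'c' 0 → fail=0;  out {2}∪∅={2}
  n4('b'): parent n0 fail=0; on 'b' 0 → fail=0;  out ∅∪∅=∅
  n2('cb'): parent n1 fail=0; on 'b' 0 → fail=4;  out {4}∪∅={4}
  n5('bc'): parent n4 fail=0; on 'c' 0 → fail=1;  out {3}∪{2}={2,3}
  n8('bb'): parent n4 fail=0; on 'b' 0 → fail=4;  out ∅∪∅=∅
  n14('ca'): parent n1 fail=0; on 'a' 0 → fail=0;  out ∅∪∅=∅
  n3('cba'): parent n2 fail=4; on 'a' 4→0 → fail=0;  out {0}∪∅={0}
  n6('bca'): parent n5 fail=1; on 'a' 1 → fail=14;  out ∅∪∅=∅
  n9('bbc'): parent n8 fail=4; on 'c' 4 → fail=5;  out ∅∪{2,3}={2,3}
  n11('cbb'): parent n2 fail=4; on 'b' 4 → fail=8;  out ∅∪∅=∅
  n15('cab'): parent n14 fail=0; on 'b' 0 → fail=4;  out {7}∪∅={7}
  n7('bcab'): parent n6 fail=14; on 'b' 14 → fail=15;  out {1}∪{7}={1,7}
  n10('bbca'): parent n9 fail=5; on 'a' 5 → fail=6;  out {5}∪∅={5}
  n12('cbba'): parent n11 fail=8; on 'a' 8→4→0 → fail=0;  out ∅∪∅=∅
  n13('cbbab'): parent n12 fail=0; on 'b' 0 → fail=4;  out {6}∪∅={6}

Run:
pos 0 'b': at 4
pos 1 'b': at 8
pos 2 'b': at 8 (fail-walked)
pos 3 'c': at 9  → match P2@[3:3],P3@[2:3]
pos 4 'a': at 10  → match P5@[1:4]
pos 5 'c': at 1 (fail-walked)  → match P2@[5:5]
pos 6 'c': at 1 (fail-walked)  → match P2@[6:6]
pos 7 'a': at 14
pos 8 'a': at 0 (fail-walked)
pos 9 'b': at 4
pos 10 'c': at 5  → match P2@[10:10],P3@[9:10]
pos 11 'a': at 6
pos 12 'b': at 7  → match P1@[9:12],P7@[10:12]
pos 13 'c': at 5 (fail-walked)  → match P2@[13:13],P3@[12:13]
pos 14 'b': at 2 (fail-walked)  → match P4@[13:14]
pos 15 'c': at 5 (fail-walked)  → match P2@[15:15],P3@[14:15]
pos 16 'a': at 6
pos 17 'b': at 7  → match P1@[14:17],P7@[15:17]
pos 18 'a': at 0 (fail-walked)
pos 19 'b': at 4
pos 20 'c': at 5  → match P2@[20:20],P3@[19:20]
pos 21 'a': at 6
pos 22 'b': at 7  → match P1@[19:22],P7@[20:22]
pos 23 'c': at 5 (fail-walked)  → match P2@[23:23],P3@[22:23]
pos 24 'b': at 2 (fail-walked)  → match P4@[23:24]
pos 25 'b': at 11
pos 26 'c': at 9 (fail-walked)  → match P2@[26:26],P3@[25:26]
pos 27 'a': at 10  → match P5@[24:27]
pos 28 'a': at 0 (fail-walked)
pos 29 'b': at 4
pos 30 'c': at 5  → match P2@[30:30],P3@[29:30]
pos 31 'a': at 6
pos 32 'b': at 7  → match P1@[29:32],P7@[30:32]
pos 33 'c': at 5 (fail-walked)  → match P2@[33:33],P3@[32:33]
pos 34 'a': at 6
pos 35 'b': at 7  → match P1@[32:35],P7@[33:35]
pos 36 'b': at 8 (fail-walked)
pos 37 'b': at 8 (fail-walked)
pos 38 'c': at 9  → match P2@[38:38],P3@[37:38]
pos 39 'b': at 2 (fail-walked)  → match P4@[38:39]
pos 40 'c': at 5 (fail-walked)  → match P2@[40:40],P3@[39:40]
pos 41 'a': at 6
pos 42 'b': at 7  → match P1@[39:42],P7@[40:42]
pos 43 'a': at 0 (fail-walked)
pos 44 'c': at 1  → match P2@[44:44]
pos 45 'c': at 1 (fail-walked)  → match P2@[45:45]
pos 46 'c': at 1 (fail-walked)  → match P2@[46:46]
pos 47 'b': at 2  → match P4@[46:47]
pos 48 'a': at 3  → match P0@[46:48]
pos 49 'c': at 1 (fail-walked)  → match P2@[49:49]
pos 50 'b': at 2  → match P4@[49:50]
pos 51 'c': at 5 (fail-walked)  → match P2@[51:51],P3@[50:51]
pos 52 'a': at 6
pos 53 'c': at 1 (fail-walked)  → match P2@[53:53]
pos 54 'b': at 2  → match P4@[53:54]

Result: [[3,2],[3,3],[4,5],[5,2],[6,2],[10,2],[10,3],[12,1],[12,7],[13,2],[13,3],[14,4],[15,2],[15,3],[17,1],[17,7],[20,2],[20,3],[22,1],[22,7],[23,2],[23,3],[24,4],[26,2],[26,3],[27,5],[30,2],[30,3],[32,1],[32,7],[33,2],[33,3],[35,1],[35,7],[38,2],[38,3],[39,4],[40,2],[40,3],[42,1],[42,7],[44,2],[45,2],[46,2],[47,4],[48,0],[49,2],[50,4],[51,2],[51,3],[53,2],[54,4]]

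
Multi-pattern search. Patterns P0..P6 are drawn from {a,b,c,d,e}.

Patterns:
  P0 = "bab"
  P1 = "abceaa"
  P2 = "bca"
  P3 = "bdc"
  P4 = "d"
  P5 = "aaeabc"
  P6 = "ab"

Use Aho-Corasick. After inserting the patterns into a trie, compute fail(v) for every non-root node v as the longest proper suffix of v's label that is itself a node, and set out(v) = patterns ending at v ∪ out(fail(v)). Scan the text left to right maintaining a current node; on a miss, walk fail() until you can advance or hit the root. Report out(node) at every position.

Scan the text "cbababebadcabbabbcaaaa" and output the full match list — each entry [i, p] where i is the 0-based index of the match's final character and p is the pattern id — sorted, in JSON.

Construct AC machine:
Trie nodes:
  0='ε' goto a→4 b→1 d→14
  1='b' goto a→2 c→10 d→12
  2='ba' goto b→3
  3='bab' goto ·  [P0 ends]
  4='a' goto a→15 b→5
  5='ab' goto c→6  [P6 ends]
  6='abc' goto e→7
  7='abce' goto a→8
  8='abcea' goto a→9
  9='abceaa' goto ·  [P1 ends]
  10='bc' goto a→11
  11='bca' goto ·  [P2 ends]
  12='bd' goto c→13
  13='bdc' goto ·  [P3 ends]
  14='d' goto ·  [P4 ends]
  15='aa' goto e→16
  16='aae' goto a→17
  17='aaea' goto b→18
  18='aaeab' goto c→19
  19='aaeabc' goto ·  [P5 ends]

Failure links (BFS by depth):
  n1('b'): parent n0 fail=0; on 'b' 0 → fail=0;  out ∅∪∅=∅
  n4('a'): parent n0 fail=0; on 'a' 0 → fail=0;  out ∅∪∅=∅
  n14('d'): parent n0 fail=0; on 'd' 0 → fail=0;  out {4}∪∅={4}
  n2('ba'): parent n1 fail=0; on 'a' 0 → fail=4;  out ∅∪∅=∅
  n5('ab'): parent n4 fail=0; on 'b' 0 → fail=1;  out {6}∪∅={6}
  n10('bc'): parent n1 fail=0; on 'c' 0 → fail=0;  out ∅∪∅=∅
  n12('bd'): parent n1 fail=0; on 'd' 0 → fail=14;  out ∅∪{4}={4}
  n15('aa'): parent n4 fail=0; on 'a' 0 → fail=4;  out ∅∪∅=∅
  n3('bab'): parent n2 fail=4; on 'b' 4 → fail=5;  out {0}∪{6}={0,6}
  n6('abc'): parent n5 fail=1; on 'c' 1 → fail=10;  out ∅∪∅=∅
  n11('bca'): parent n10 fail=0; on 'a' 0 → fail=4;  out {2}∪∅={2}
  n13('bdc'): parent n12 fail=14; on 'c' 14→0 → fail=0;  out {3}∪∅={3}
  n16('aae'): parent n15 fail=4; on 'e' 4→0 → fail=0;  out ∅∪∅=∅
  n7('abce'): parent n6 fail=10; on 'e' 10→0 → fail=0;  out ∅∪∅=∅
  n17('aaea'): parent n16 fail=0; on 'a' 0 → fail=4;  out ∅∪∅=∅
  n8('abcea'): parent n7 fail=0; on 'a' 0 → fail=4;  out ∅∪∅=∅
  n18('aaeab'): parent n17 fail=4; on 'b' 4 → fail=5;  out ∅∪{6}={6}
  n9('abceaa'): parent n8 fail=4; on 'a' 4 → fail=15;  out {1}∪∅={1}
  n19('aaeabc'): parent n18 fail=5; on 'c' 5 → fail=6;  out {5}∪∅={5}

Text stream:
i=0 'c': node 0→0
i=1 'b': node 0→1
i=2 'a': node 1→2
i=3 'b': node 2→3  emit P0@[1:3],P6@[2:3]
i=4 'a': node 3→2 (fail-walked)
i=5 'b': node 2→3  emit P0@[3:5],P6@[4:5]
i=6 'e': node 3→0 (fail-walked)
i=7 'b': node 0→1
i=8 'a': node 1→2
i=9 'd': node 2→14 (fail-walked)  emit P4@[9:9]
i=10 'c': node 14→0 (fail-walked)
i=11 'a': node 0→4
i=12 'b': node 4→5  emit P6@[11:12]
i=13 'b': node 5→1 (fail-walked)
i=14 'a': node 1→2
i=15 'b': node 2→3  emit P0@[13:15],P6@[14:15]
i=16 'b': node 3→1 (fail-walked)
i=17 'c': node 1→10
i=18 'a': node 10→11  emit P2@[16:18]
i=19 'a': node 11→15 (fail-walked)
i=20 'a': node 15→15 (fail-walked)
i=21 'a': node 15→15 (fail-walked)

All matches (sorted): [[3,0],[3,6],[5,0],[5,6],[9,4],[12,6],[15,0],[15,6],[18,2]]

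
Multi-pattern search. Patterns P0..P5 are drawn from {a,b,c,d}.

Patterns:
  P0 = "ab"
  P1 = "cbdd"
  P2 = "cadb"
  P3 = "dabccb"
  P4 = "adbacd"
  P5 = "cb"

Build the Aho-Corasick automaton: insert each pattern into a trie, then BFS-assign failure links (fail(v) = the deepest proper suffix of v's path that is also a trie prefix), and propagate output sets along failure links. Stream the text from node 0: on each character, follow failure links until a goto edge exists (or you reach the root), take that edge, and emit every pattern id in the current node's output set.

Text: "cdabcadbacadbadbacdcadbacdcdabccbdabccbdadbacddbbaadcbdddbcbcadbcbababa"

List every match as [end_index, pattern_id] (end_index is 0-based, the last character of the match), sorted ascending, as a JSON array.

Build automaton:
Trie nodes:
  n0 'ε': a→1 c→3 d→10
  n1 'a': b→2 d→16
  n2 'ab': ·  ←P0
  n3 'c': a→7 b→4
  n4 'cb': d→5  ←P5
  n5 'cbd': d→6
  n6 'cbdd': ·  ←P1
  n7 'ca': d→8
  n8 'cad': b→9
  n9 'cadb': ·  ←P2
  n10 'd': a→11
  n11 'da': b→12
  n12 'dab': c→13
  n13 'dabc': c→14
  n14 'dabcc': b→15
  n15 'dabccb': ·  ←P3
  n16 'ad': b→17
  n17 'adb': a→18
  n18 'adba': c→19
  n19 'adbac': d→20
  n20 'adbacd': ·  ←P4

BFS fail/out derivation:
  fail(1) 'a': from fail(0)=0 chase 'a': 0 ⇒ 0;  out=∅∪out(0)=∅
  fail(3) 'c': from fail(0)=0 chase 'c': 0 ⇒ 0;  out=∅∪out(0)=∅
  fail(10) 'd': from fail(0)=0 chase 'd': 0 ⇒ 0;  out=∅∪out(0)=∅
  fail(2) 'ab': from fail(1)=0 chase 'b': 0 ⇒ 0;  out={0}∪out(0)={0}
  fail(4) 'cb': from fail(3)=0 chase 'b': 0 ⇒ 0;  out={5}∪out(0)={5}
  fail(7) 'ca': from fail(3)=0 chase 'a': 0 ⇒ 1;  out=∅∪out(1)=∅
  fail(11) 'da': from fail(10)=0 chase 'a': 0 ⇒ 1;  out=∅∪out(1)=∅
  fail(16) 'ad': from fail(1)=0 chase 'd': 0 ⇒ 10;  out=∅∪out(10)=∅
  fail(5) 'cbd': from fail(4)=0 chase 'd': 0 ⇒ 10;  out=∅∪out(10)=∅
  fail(8) 'cad': from fail(7)=1 chase 'd': 1 ⇒ 16;  out=∅∪out(16)=∅
  fail(12) 'dab': from fail(11)=1 chase 'b': 1 ⇒ 2;  out=∅∪out(2)={0}
  fail(17) 'adb': from fail(16)=10 chase 'b': 10→0 ⇒ 0;  out=∅∪out(0)=∅
  fail(6) 'cbdd': from fail(5)=10 chase 'd': 10→0 ⇒ 10;  out={1}∪out(10)={1}
  fail(9) 'cadb': from fail(8)=16 chase 'b': 16 ⇒ 17;  out={2}∪out(17)={2}
  fail(13) 'dabc': from fail(12)=2 chase 'c': 2→0 ⇒ 3;  out=∅∪out(3)=∅
  fail(18) 'adba': from fail(17)=0 chase 'a': 0 ⇒ 1;  out=∅∪out(1)=∅
  fail(14) 'dabcc': from fail(13)=3 chase 'c': 3→0 ⇒ 3;  out=∅∪out(3)=∅
  fail(19) 'adbac': from fail(18)=1 chase 'c': 1→0 ⇒ 3;  out=∅∪out(3)=∅
  fail(15) 'dabccb': from fail(14)=3 chase 'b': 3 ⇒ 4;  out={3}∪out(4)={3,5}
  fail(20) 'adbacd': from fail(19)=3 chase 'd': 3→0 ⇒ 10;  out={4}∪out(10)={4}

Text stream:
[0] read 'c'  n0⇒n3
[1] read 'd'  n3⇒n10 (via fail)
[2] read 'a'  n10⇒n11
[3] read 'b'  n11⇒n12  ** P0@[2:3]
[4] read 'c'  n12⇒n13
[5] read 'a'  n13⇒n7 (via fail)
[6] read 'd'  n7⇒n8
[7] read 'b'  n8⇒n9  ** P2@[4:7]
[8] read 'a'  n9⇒n18 (via fail)
[9] read 'c'  n18⇒n19
[10] read 'a'  n19⇒n7 (via fail)
[11] read 'd'  n7⇒n8
[12] read 'b'  n8⇒n9  ** P2@[9:12]
[13] read 'a'  n9⇒n18 (via fail)
[14] read 'd'  n18⇒n16 (via fail)
[15] read 'b'  n16⇒n17
[16] read 'a'  n17⇒n18
[17] read 'c'  n18⇒n19
[18] read 'd'  n19⇒n20  ** P4@[13:18]
[19] read 'c'  n20⇒n3 (via fail)
[20] read 'a'  n3⇒n7
[21] read 'd'  n7⇒n8
[22] read 'b'  n8⇒n9  ** P2@[19:22]
[23] read 'a'  n9⇒n18 (via fail)
[24] read 'c'  n18⇒n19
[25] read 'd'  n19⇒n20  ** P4@[20:25]
[26] read 'c'  n20⇒n3 (via fail)
[27] read 'd'  n3⇒n10 (via fail)
[28] read 'a'  n10⇒n11
[29] read 'b'  n11⇒n12  ** P0@[28:29]
[30] read 'c'  n12⇒n13
[31] read 'c'  n13⇒n14
[32] read 'b'  n14⇒n15  ** P3@[27:32],P5@[31:32]
[33] read 'd'  n15⇒n5 (via fail)
[34] read 'a'  n5⇒n11 (via fail)
[35] read 'b'  n11⇒n12  ** P0@[34:35]
[36] read 'c'  n12⇒n13
[37] read 'c'  n13⇒n14
[38] read 'b'  n14⇒n15  ** P3@[33:38],P5@[37:38]
[39] read 'd'  n15⇒n5 (via fail)
[40] read 'a'  n5⇒n11 (via fail)
[41] read 'd'  n11⇒n16 (via fail)
[42] read 'b'  n16⇒n17
[43] read 'a'  n17⇒n18
[44] read 'c'  n18⇒n19
[45] read 'd'  n19⇒n20  ** P4@[40:45]
[46] read 'd'  n20⇒n10 (via fail)
[47] read 'b'  n10⇒n0 (via fail)
[48] read 'b'  n0⇒n0
[49] read 'a'  n0⇒n1
[50] read 'a'  n1⇒n1 (via fail)
[51] read 'd'  n1⇒n16
[52] read 'c'  n16⇒n3 (via fail)
[53] read 'b'  n3⇒n4  ** P5@[52:53]
[54] read 'd'  n4⇒n5
[55] read 'd'  n5⇒n6  ** P1@[52:55]
[56] read 'd'  n6⇒n10 (via fail)
[57] read 'b'  n10⇒n0 (via fail)
[58] read 'c'  n0⇒n3
[59] read 'b'  n3⇒n4  ** P5@[58:59]
[60] read 'c'  n4⇒n3 (via fail)
[61] read 'a'  n3⇒n7
[62] read 'd'  n7⇒n8
[63] read 'b'  n8⇒n9  ** P2@[60:63]
[64] read 'c'  n9⇒n3 (via fail)
[65] read 'b'  n3⇒n4  ** P5@[64:65]
[66] read 'a'  n4⇒n1 (via fail)
[67] read 'b'  n1⇒n2  ** P0@[66:67]
[68] read 'a'  n2⇒n1 (via fail)
[69] read 'b'  n1⇒n2  ** P0@[68:69]
[70] read 'a'  n2⇒n1 (via fail)

Matches: [[3,0],[7,2],[12,2],[18,4],[22,2],[25,4],[29,0],[32,3],[32,5],[35,0],[38,3],[38,5],[45,4],[53,5],[55,1],[59,5],[63,2],[65,5],[67,0],[69,0]]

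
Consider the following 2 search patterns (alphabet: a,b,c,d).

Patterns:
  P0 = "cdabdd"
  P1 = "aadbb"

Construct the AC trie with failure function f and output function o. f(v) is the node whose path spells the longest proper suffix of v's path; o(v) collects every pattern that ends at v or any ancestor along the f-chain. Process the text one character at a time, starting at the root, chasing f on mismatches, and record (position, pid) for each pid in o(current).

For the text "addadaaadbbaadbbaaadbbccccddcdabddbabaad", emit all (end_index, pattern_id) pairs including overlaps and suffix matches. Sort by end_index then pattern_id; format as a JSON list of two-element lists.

Build:
Trie nodes:
  0='ε' goto a→7 c→1
  1='c' goto d→2
  2='cd' goto a→3
  3='cda' goto b→4
  4='cdab' goto d→5
  5='cdabd' goto d→6
  6='cdabdd' goto ·  ←P0
  7='a' goto a→8
  8='aa' goto d→9
  9='aad' goto b→10
  10='aadb' goto b→11
  11='aadbb' goto ·  ←P1

BFS fail/out derivation:
  n1('c'): parent n0 fail=0; on 'c' 0 → fail=0;  out ∅∪∅=∅
  n7('a'): parent n0 fail=0; on 'a' 0 → fail=0;  out ∅∪∅=∅
  n2('cd'): parent n1 fail=0; on 'd' 0 → fail=0;  out ∅∪∅=∅
  n8('aa'): parent n7 fail=0; on 'a' 0 → fail=7;  out ∅∪∅=∅
  n3('cda'): parent n2 fail=0; on 'a' 0 → fail=7;  out ∅∪∅=∅
  n9('aad'): parent n8 fail=7; on 'd' 7→0 → fail=0;  out ∅∪∅=∅
  n4('cdab'): parent n3 fail=7; on 'b' 7→0 → fail=0;  out ∅∪∅=∅
  n10('aadb'): parent n9 fail=0; on 'b' 0 → fail=0;  out ∅∪∅=∅
  n5('cdabd'): parent n4 fail=0; on 'd' 0 → fail=0;  out ∅∪∅=∅
  n11('aadbb'): parent n10 fail=0; on 'b' 0 → fail=0;  out {1}∪∅={1}
  n6('cdabdd'): parent n5 fail=0; on 'd' 0 → fail=0;  out {0}∪∅={0}

Scan:
i=0 'a': node 0→7
i=1 'd': node 7→0 (via fail)
i=2 'd': node 0→0
i=3 'a': node 0→7
i=4 'd': node 7→0 (via fail)
i=5 'a': node 0→7
i=6 'a': node 7→8
i=7 'a': node 8→8 (via fail)
i=8 'd': node 8→9
i=9 'b': node 9→10
i=10 'b': node 10→11  → match P1@[6:10]
i=11 'a': node 11→7 (via fail)
i=12 'a': node 7→8
i=13 'd': node 8→9
i=14 'b': node 9→10
i=15 'b': node 10→11  → match P1@[11:15]
i=16 'a': node 11→7 (via fail)
i=17 'a': node 7→8
i=18 'a': node 8→8 (via fail)
i=19 'd': node 8→9
i=20 'b': node 9→10
i=21 'b': node 10→11  → match P1@[17:21]
i=22 'c': node 11→1 (via fail)
i=23 'c': node 1→1 (via fail)
i=24 'c': node 1→1 (via fail)
i=25 'c': node 1→1 (via fail)
i=26 'd': node 1→2
i=27 'd': node 2→0 (via fail)
i=28 'c': node 0→1
i=29 'd': node 1→2
i=30 'a': node 2→3
i=31 'b': node 3→4
i=32 'd': node 4→5
i=33 'd': node 5→6  → match P0@[28:33]
i=34 'b': node 6→0 (via fail)
i=35 'a': node 0→7
i=36 'b': node 7→0 (via fail)
i=37 'a': node 0→7
i=38 'a': node 7→8
i=39 'd': node 8→9

Result: [[10,1],[15,1],[21,1],[33,0]]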